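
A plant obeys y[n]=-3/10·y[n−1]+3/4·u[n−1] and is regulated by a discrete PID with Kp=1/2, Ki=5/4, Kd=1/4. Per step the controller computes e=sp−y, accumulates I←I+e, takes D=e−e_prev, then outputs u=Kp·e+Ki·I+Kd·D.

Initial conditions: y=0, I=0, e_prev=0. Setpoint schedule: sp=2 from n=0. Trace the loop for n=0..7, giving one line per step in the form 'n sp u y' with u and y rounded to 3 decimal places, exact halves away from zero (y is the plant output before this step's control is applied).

(exact arithmetic carried between steps; '≈' marks a value shown rounded to 6 d.p. or computed from one; I and e_prev carry over from the previous line; the table rounds u and y to 3 d.p., halves away from zero)
n=0: y=0, sp=2, e=sp−y=2; I=2, D=e−e_prev=2; u=1/2·2+5/4·2+1/4·2=4; next y=-3/10·0+3/4·4=3
n=1: y=3, sp=2, e=sp−y=-1; I=1, D=e−e_prev=-3; u=1/2·(-1)+5/4·1+1/4·(-3)=0; next y=-3/10·3+3/4·0=-0.9
n=2: y=-0.9, sp=2, e=sp−y=2.9; I=3.9, D=e−e_prev=3.9; u=1/2·2.9+5/4·3.9+1/4·3.9=7.3; next y=-3/10·(-0.9)+3/4·7.3=5.745
n=3: y=5.745, sp=2, e=sp−y=-3.745; I=0.155, D=e−e_prev=-6.645; u=1/2·(-3.745)+5/4·0.155+1/4·(-6.645)=-3.34; next y=-3/10·5.745+3/4·(-3.34)=-4.2285
n=4: y=-4.2285, sp=2, e=sp−y=6.2285; I=6.3835, D=e−e_prev=9.9735; u=1/2·6.2285+5/4·6.3835+1/4·9.9735=13.587; next y=-3/10·(-4.2285)+3/4·13.587=11.4588
n=5: y=11.4588, sp=2, e=sp−y=-9.4588; I=-3.0753, D=e−e_prev=-15.6873; u=1/2·(-9.4588)+5/4·(-3.0753)+1/4·(-15.6873)=-12.49535; next y=-3/10·11.4588+3/4·(-12.49535)≈-12.809153
n=6: y≈-12.809153, sp=2, e=sp−y≈14.809153; I≈11.733853, D=e−e_prev≈24.267953; u=1/2·14.809153+5/4·11.733853+1/4·24.267953≈28.13888; next y=-3/10·(-12.809153)+3/4·28.13888≈24.946906
n=7: y≈24.946906, sp=2, e=sp−y≈-22.946906; I≈-11.213053, D=e−e_prev≈-37.756058; u=1/2·(-22.946906)+5/4·(-11.213053)+1/4·(-37.756058)≈-34.928784; next y=-3/10·24.946906+3/4·(-34.928784)≈-33.680660

0 2 4.000 0.000
1 2 0.000 3.000
2 2 7.300 -0.900
3 2 -3.340 5.745
4 2 13.587 -4.229
5 2 -12.495 11.459
6 2 28.139 -12.809
7 2 -34.929 24.947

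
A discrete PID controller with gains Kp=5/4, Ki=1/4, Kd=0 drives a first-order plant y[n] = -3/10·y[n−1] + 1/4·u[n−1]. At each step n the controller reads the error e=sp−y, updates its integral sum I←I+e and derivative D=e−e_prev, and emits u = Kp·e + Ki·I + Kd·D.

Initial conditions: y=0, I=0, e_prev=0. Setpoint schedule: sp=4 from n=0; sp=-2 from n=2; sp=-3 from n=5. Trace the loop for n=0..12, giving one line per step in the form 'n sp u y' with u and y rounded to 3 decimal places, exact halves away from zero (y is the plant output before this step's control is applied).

(exact arithmetic carried between steps; '≈' marks a value shown rounded to 6 d.p. or computed from one; I and e_prev carry over from the previous line; the table rounds u and y to 3 d.p., halves away from zero)
n=0: y=0, sp=4, e=sp−y=4; I=4, D=e−e_prev=4; u=5/4·4+1/4·4+0·4=6; next y=-3/10·0+1/4·6=1.5
n=1: y=1.5, sp=4, e=sp−y=2.5; I=6.5, D=e−e_prev=-1.5; u=5/4·2.5+1/4·6.5+0·(-1.5)=4.75; next y=-3/10·1.5+1/4·4.75=0.7375
n=2: y=0.7375, sp=-2, e=sp−y=-2.7375; I=3.7625, D=e−e_prev=-5.2375; u=5/4·(-2.7375)+1/4·3.7625+0·(-5.2375)=-2.48125; next y=-3/10·0.7375+1/4·(-2.48125)≈-0.841563
n=3: y≈-0.841563, sp=-2, e=sp−y≈-1.158438; I≈2.604063, D=e−e_prev≈1.579063; u=5/4·(-1.158438)+1/4·2.604063+0·1.579063≈-0.797031; next y=-3/10·(-0.841563)+1/4·(-0.797031)≈0.053211
n=4: y≈0.053211, sp=-2, e=sp−y≈-2.053211; I≈0.550852, D=e−e_prev≈-0.894773; u=5/4·(-2.053211)+1/4·0.550852+0·(-0.894773)≈-2.428801; next y=-3/10·0.053211+1/4·(-2.428801)≈-0.623163
n=5: y≈-0.623163, sp=-3, e=sp−y≈-2.376837; I≈-1.825985, D=e−e_prev≈-0.323626; u=5/4·(-2.376837)+1/4·(-1.825985)+0·(-0.323626)≈-3.427542; next y=-3/10·(-0.623163)+1/4·(-3.427542)≈-0.669936
n=6: y≈-0.669936, sp=-3, e=sp−y≈-2.330064; I≈-4.156049, D=e−e_prev≈0.046773; u=5/4·(-2.330064)+1/4·(-4.156049)+0·0.046773≈-3.951592; next y=-3/10·(-0.669936)+1/4·(-3.951592)≈-0.786917
n=7: y≈-0.786917, sp=-3, e=sp−y≈-2.213083; I≈-6.369132, D=e−e_prev≈0.116981; u=5/4·(-2.213083)+1/4·(-6.369132)+0·0.116981≈-4.358637; next y=-3/10·(-0.786917)+1/4·(-4.358637)≈-0.853584
n=8: y≈-0.853584, sp=-3, e=sp−y≈-2.146416; I≈-8.515547, D=e−e_prev≈0.066667; u=5/4·(-2.146416)+1/4·(-8.515547)+0·0.066667≈-4.811907; next y=-3/10·(-0.853584)+1/4·(-4.811907)≈-0.946901
n=9: y≈-0.946901, sp=-3, e=sp−y≈-2.053099; I≈-10.568646, D=e−e_prev≈0.093317; u=5/4·(-2.053099)+1/4·(-10.568646)+0·0.093317≈-5.208535; next y=-3/10·(-0.946901)+1/4·(-5.208535)≈-1.018063
n=10: y≈-1.018063, sp=-3, e=sp−y≈-1.981937; I≈-12.550583, D=e−e_prev≈0.071162; u=5/4·(-1.981937)+1/4·(-12.550583)+0·0.071162≈-5.615067; next y=-3/10·(-1.018063)+1/4·(-5.615067)≈-1.098348
n=11: y≈-1.098348, sp=-3, e=sp−y≈-1.901652; I≈-14.452235, D=e−e_prev≈0.080284; u=5/4·(-1.901652)+1/4·(-14.452235)+0·0.080284≈-5.990124; next y=-3/10·(-1.098348)+1/4·(-5.990124)≈-1.168027
n=12: y≈-1.168027, sp=-3, e=sp−y≈-1.831973; I≈-16.284208, D=e−e_prev≈0.069679; u=5/4·(-1.831973)+1/4·(-16.284208)+0·0.069679≈-6.361019; next y=-3/10·(-1.168027)+1/4·(-6.361019)≈-1.239847

0 4 6.000 0.000
1 4 4.750 1.500
2 -2 -2.481 0.738
3 -2 -0.797 -0.842
4 -2 -2.429 0.053
5 -3 -3.428 -0.623
6 -3 -3.952 -0.670
7 -3 -4.359 -0.787
8 -3 -4.812 -0.854
9 -3 -5.209 -0.947
10 -3 -5.615 -1.018
11 -3 -5.990 -1.098
12 -3 -6.361 -1.168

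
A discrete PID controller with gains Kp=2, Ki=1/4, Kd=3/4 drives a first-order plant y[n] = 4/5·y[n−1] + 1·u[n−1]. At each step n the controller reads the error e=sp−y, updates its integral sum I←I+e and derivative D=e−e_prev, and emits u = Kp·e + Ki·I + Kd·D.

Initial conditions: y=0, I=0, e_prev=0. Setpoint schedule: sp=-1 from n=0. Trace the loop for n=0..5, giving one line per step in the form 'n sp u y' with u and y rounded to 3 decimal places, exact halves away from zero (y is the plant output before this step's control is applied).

(exact arithmetic carried between steps; '≈' marks a value shown rounded to 6 d.p. or computed from one; I and e_prev carry over from the previous line; the table rounds u and y to 3 d.p., halves away from zero)
n=0: y=0, sp=-1, e=sp−y=-1; I=-1, D=e−e_prev=-1; u=2·(-1)+1/4·(-1)+3/4·(-1)=-3; next y=4/5·0+1·(-3)=-3
n=1: y=-3, sp=-1, e=sp−y=2; I=1, D=e−e_prev=3; u=2·2+1/4·1+3/4·3=6.5; next y=4/5·(-3)+1·6.5=4.1
n=2: y=4.1, sp=-1, e=sp−y=-5.1; I=-4.1, D=e−e_prev=-7.1; u=2·(-5.1)+1/4·(-4.1)+3/4·(-7.1)=-16.55; next y=4/5·4.1+1·(-16.55)=-13.27
n=3: y=-13.27, sp=-1, e=sp−y=12.27; I=8.17, D=e−e_prev=17.37; u=2·12.27+1/4·8.17+3/4·17.37=39.61; next y=4/5·(-13.27)+1·39.61=28.994
n=4: y=28.994, sp=-1, e=sp−y=-29.994; I=-21.824, D=e−e_prev=-42.264; u=2·(-29.994)+1/4·(-21.824)+3/4·(-42.264)=-97.142; next y=4/5·28.994+1·(-97.142)=-73.9468
n=5: y=-73.9468, sp=-1, e=sp−y=72.9468; I=51.1228, D=e−e_prev=102.9408; u=2·72.9468+1/4·51.1228+3/4·102.9408=235.8799; next y=4/5·(-73.9468)+1·235.8799=176.72246

0 -1 -3.000 0.000
1 -1 6.500 -3.000
2 -1 -16.550 4.100
3 -1 39.610 -13.270
4 -1 -97.142 28.994
5 -1 235.880 -73.947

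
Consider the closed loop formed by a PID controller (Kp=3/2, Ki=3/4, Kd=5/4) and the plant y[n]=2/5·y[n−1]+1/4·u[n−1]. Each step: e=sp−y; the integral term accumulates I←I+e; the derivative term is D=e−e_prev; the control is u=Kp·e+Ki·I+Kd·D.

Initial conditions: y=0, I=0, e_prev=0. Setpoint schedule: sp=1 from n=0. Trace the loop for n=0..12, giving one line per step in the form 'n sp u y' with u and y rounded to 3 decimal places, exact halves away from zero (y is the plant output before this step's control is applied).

0 1 3.500 0.000
1 1 -0.063 0.875
2 1 3.017 0.334
3 1 0.903 0.888
4 1 2.754 0.581
5 1 1.495 0.921
6 1 2.605 0.742
7 1 1.854 0.948
8 1 2.519 0.843
9 1 2.071 0.967
10 1 2.469 0.904
11 1 2.202 0.979
12 1 2.440 0.942

(exact arithmetic carried between steps; '≈' marks a value shown rounded to 6 d.p. or computed from one; I and e_prev carry over from the previous line; the table rounds u and y to 3 d.p., halves away from zero)
n=0: y=0, sp=1, e=sp−y=1; I=1, D=e−e_prev=1; u=3/2·1+3/4·1+5/4·1=3.5; next y=2/5·0+1/4·3.5=0.875
n=1: y=0.875, sp=1, e=sp−y=0.125; I=1.125, D=e−e_prev=-0.875; u=3/2·0.125+3/4·1.125+5/4·(-0.875)=-0.0625; next y=2/5·0.875+1/4·(-0.0625)=0.334375
n=2: y=0.334375, sp=1, e=sp−y=0.665625; I=1.790625, D=e−e_prev=0.540625; u=3/2·0.665625+3/4·1.790625+5/4·0.540625≈3.017188; next y=2/5·0.334375+1/4·3.017188≈0.888047
n=3: y≈0.888047, sp=1, e=sp−y≈0.111953; I≈1.902578, D=e−e_prev≈-0.553672; u=3/2·0.111953+3/4·1.902578+5/4·(-0.553672)≈0.902773; next y=2/5·0.888047+1/4·0.902773≈0.580912
n=4: y≈0.580912, sp=1, e=sp−y≈0.419088; I≈2.321666, D=e−e_prev≈0.307135; u=3/2·0.419088+3/4·2.321666+5/4·0.307135≈2.753800; next y=2/5·0.580912+1/4·2.753800≈0.920815
n=5: y≈0.920815, sp=1, e=sp−y≈0.079185; I≈2.400851, D=e−e_prev≈-0.339903; u=3/2·0.079185+3/4·2.400851+5/4·(-0.339903)≈1.494538; next y=2/5·0.920815+1/4·1.494538≈0.741960
n=6: y≈0.741960, sp=1, e=sp−y≈0.258040; I≈2.658891, D=e−e_prev≈0.178854; u=3/2·0.258040+3/4·2.658891+5/4·0.178854≈2.604796; next y=2/5·0.741960+1/4·2.604796≈0.947983
n=7: y≈0.947983, sp=1, e=sp−y≈0.052017; I≈2.710908, D=e−e_prev≈-0.206023; u=3/2·0.052017+3/4·2.710908+5/4·(-0.206023)≈1.853678; next y=2/5·0.947983+1/4·1.853678≈0.842613
n=8: y≈0.842613, sp=1, e=sp−y≈0.157387; I≈2.868295, D=e−e_prev≈0.105370; u=3/2·0.157387+3/4·2.868295+5/4·0.105370≈2.519015; next y=2/5·0.842613+1/4·2.519015≈0.966799
n=9: y≈0.966799, sp=1, e=sp−y≈0.033201; I≈2.901496, D=e−e_prev≈-0.124186; u=3/2·0.033201+3/4·2.901496+5/4·(-0.124186)≈2.070691; next y=2/5·0.966799+1/4·2.070691≈0.904392
n=10: y≈0.904392, sp=1, e=sp−y≈0.095608; I≈2.997104, D=e−e_prev≈0.062407; u=3/2·0.095608+3/4·2.997104+5/4·0.062407≈2.469248; next y=2/5·0.904392+1/4·2.469248≈0.979069
n=11: y≈0.979069, sp=1, e=sp−y≈0.020931; I≈3.018035, D=e−e_prev≈-0.074676; u=3/2·0.020931+3/4·3.018035+5/4·(-0.074676)≈2.201577; next y=2/5·0.979069+1/4·2.201577≈0.942022
n=12: y≈0.942022, sp=1, e=sp−y≈0.057978; I≈3.076013, D=e−e_prev≈0.037047; u=3/2·0.057978+3/4·3.076013+5/4·0.037047≈2.440286; next y=2/5·0.942022+1/4·2.440286≈0.986880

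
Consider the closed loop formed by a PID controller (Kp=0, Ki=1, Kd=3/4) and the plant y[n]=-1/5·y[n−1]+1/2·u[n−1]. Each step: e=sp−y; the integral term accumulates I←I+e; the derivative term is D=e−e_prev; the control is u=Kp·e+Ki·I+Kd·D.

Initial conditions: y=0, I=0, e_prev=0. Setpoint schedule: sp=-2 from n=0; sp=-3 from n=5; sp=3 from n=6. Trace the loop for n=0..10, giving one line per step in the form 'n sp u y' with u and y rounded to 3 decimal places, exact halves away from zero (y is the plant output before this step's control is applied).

(exact arithmetic carried between steps; '≈' marks a value shown rounded to 6 d.p. or computed from one; I and e_prev carry over from the previous line; the table rounds u and y to 3 d.p., halves away from zero)
n=0: y=0, sp=-2, e=sp−y=-2; I=-2, D=e−e_prev=-2; u=0·(-2)+1·(-2)+3/4·(-2)=-3.5; next y=-1/5·0+1/2·(-3.5)=-1.75
n=1: y=-1.75, sp=-2, e=sp−y=-0.25; I=-2.25, D=e−e_prev=1.75; u=0·(-0.25)+1·(-2.25)+3/4·1.75=-0.9375; next y=-1/5·(-1.75)+1/2·(-0.9375)=-0.11875
n=2: y=-0.11875, sp=-2, e=sp−y=-1.88125; I=-4.13125, D=e−e_prev=-1.63125; u=0·(-1.88125)+1·(-4.13125)+3/4·(-1.63125)≈-5.354688; next y=-1/5·(-0.11875)+1/2·(-5.354688)≈-2.653594
n=3: y≈-2.653594, sp=-2, e=sp−y≈0.653594; I≈-3.477656, D=e−e_prev≈2.534844; u=0·0.653594+1·(-3.477656)+3/4·2.534844≈-1.576523; next y=-1/5·(-2.653594)+1/2·(-1.576523)≈-0.257543
n=4: y≈-0.257543, sp=-2, e=sp−y≈-1.742457; I≈-5.220113, D=e−e_prev≈-2.396051; u=0·(-1.742457)+1·(-5.220113)+3/4·(-2.396051)≈-7.017151; next y=-1/5·(-0.257543)+1/2·(-7.017151)≈-3.457067
n=5: y≈-3.457067, sp=-3, e=sp−y≈0.457067; I≈-4.763046, D=e−e_prev≈2.199524; u=0·0.457067+1·(-4.763046)+3/4·2.199524≈-3.113403; next y=-1/5·(-3.457067)+1/2·(-3.113403)≈-0.865288
n=6: y≈-0.865288, sp=3, e=sp−y≈3.865288; I≈-0.897758, D=e−e_prev≈3.408221; u=0·3.865288+1·(-0.897758)+3/4·3.408221≈1.658408; next y=-1/5·(-0.865288)+1/2·1.658408≈1.002261
n=7: y≈1.002261, sp=3, e=sp−y≈1.997739; I≈1.099980, D=e−e_prev≈-1.867550; u=0·1.997739+1·1.099980+3/4·(-1.867550)≈-0.300682; next y=-1/5·1.002261+1/2·(-0.300682)≈-0.350793
n=8: y≈-0.350793, sp=3, e=sp−y≈3.350793; I≈4.450774, D=e−e_prev≈1.353055; u=0·3.350793+1·4.450774+3/4·1.353055≈5.465565; next y=-1/5·(-0.350793)+1/2·5.465565≈2.802941
n=9: y≈2.802941, sp=3, e=sp−y≈0.197059; I≈4.647833, D=e−e_prev≈-3.153734; u=0·0.197059+1·4.647833+3/4·(-3.153734)≈2.282532; next y=-1/5·2.802941+1/2·2.282532≈0.580678
n=10: y≈0.580678, sp=3, e=sp−y≈2.419322; I≈7.067155, D=e−e_prev≈2.222263; u=0·2.419322+1·7.067155+3/4·2.222263≈8.733852; next y=-1/5·0.580678+1/2·8.733852≈4.250791

0 -2 -3.500 0.000
1 -2 -0.938 -1.750
2 -2 -5.355 -0.119
3 -2 -1.577 -2.654
4 -2 -7.017 -0.258
5 -3 -3.113 -3.457
6 3 1.658 -0.865
7 3 -0.301 1.002
8 3 5.466 -0.351
9 3 2.283 2.803
10 3 8.734 0.581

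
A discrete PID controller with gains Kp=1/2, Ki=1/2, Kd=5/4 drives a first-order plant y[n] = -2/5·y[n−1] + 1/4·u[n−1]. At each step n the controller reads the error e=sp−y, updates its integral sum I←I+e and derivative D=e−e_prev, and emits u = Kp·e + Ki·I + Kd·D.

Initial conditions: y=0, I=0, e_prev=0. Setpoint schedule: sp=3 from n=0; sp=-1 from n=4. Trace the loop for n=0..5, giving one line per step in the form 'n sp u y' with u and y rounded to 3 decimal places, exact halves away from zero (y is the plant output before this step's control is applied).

(exact arithmetic carried between steps; '≈' marks a value shown rounded to 6 d.p. or computed from one; I and e_prev carry over from the previous line; the table rounds u and y to 3 d.p., halves away from zero)
n=0: y=0, sp=3, e=sp−y=3; I=3, D=e−e_prev=3; u=1/2·3+1/2·3+5/4·3=6.75; next y=-2/5·0+1/4·6.75=1.6875
n=1: y=1.6875, sp=3, e=sp−y=1.3125; I=4.3125, D=e−e_prev=-1.6875; u=1/2·1.3125+1/2·4.3125+5/4·(-1.6875)=0.703125; next y=-2/5·1.6875+1/4·0.703125≈-0.499219
n=2: y≈-0.499219, sp=3, e=sp−y≈3.499219; I≈7.811719, D=e−e_prev≈2.186719; u=1/2·3.499219+1/2·7.811719+5/4·2.186719≈8.388867; next y=-2/5·(-0.499219)+1/4·8.388867≈2.296904
n=3: y≈2.296904, sp=3, e=sp−y≈0.703096; I≈8.514814, D=e−e_prev≈-2.796123; u=1/2·0.703096+1/2·8.514814+5/4·(-2.796123)≈1.113801; next y=-2/5·2.296904+1/4·1.113801≈-0.640311
n=4: y≈-0.640311, sp=-1, e=sp−y≈-0.359689; I≈8.155126, D=e−e_prev≈-1.062784; u=1/2·(-0.359689)+1/2·8.155126+5/4·(-1.062784)≈2.569238; next y=-2/5·(-0.640311)+1/4·2.569238≈0.898434
n=5: y≈0.898434, sp=-1, e=sp−y≈-1.898434; I≈6.256692, D=e−e_prev≈-1.538746; u=1/2·(-1.898434)+1/2·6.256692+5/4·(-1.538746)≈0.255697; next y=-2/5·0.898434+1/4·0.255697≈-0.295449

0 3 6.750 0.000
1 3 0.703 1.688
2 3 8.389 -0.499
3 3 1.114 2.297
4 -1 2.569 -0.640
5 -1 0.256 0.898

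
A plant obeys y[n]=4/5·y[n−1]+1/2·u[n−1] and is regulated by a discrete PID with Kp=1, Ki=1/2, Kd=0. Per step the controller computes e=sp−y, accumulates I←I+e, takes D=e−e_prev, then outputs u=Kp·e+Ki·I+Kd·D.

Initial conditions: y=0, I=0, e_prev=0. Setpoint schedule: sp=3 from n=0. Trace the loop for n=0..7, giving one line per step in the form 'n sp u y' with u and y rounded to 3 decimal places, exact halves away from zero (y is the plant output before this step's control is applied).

0 3 4.500 0.000
1 3 2.625 2.250
2 3 1.706 3.113
3 3 1.304 3.343
4 3 1.157 3.327
5 3 1.124 3.240
6 3 1.133 3.154
7 3 1.152 3.090

(exact arithmetic carried between steps; '≈' marks a value shown rounded to 6 d.p. or computed from one; I and e_prev carry over from the previous line; the table rounds u and y to 3 d.p., halves away from zero)
n=0: y=0, sp=3, e=sp−y=3; I=3, D=e−e_prev=3; u=1·3+1/2·3+0·3=4.5; next y=4/5·0+1/2·4.5=2.25
n=1: y=2.25, sp=3, e=sp−y=0.75; I=3.75, D=e−e_prev=-2.25; u=1·0.75+1/2·3.75+0·(-2.25)=2.625; next y=4/5·2.25+1/2·2.625=3.1125
n=2: y=3.1125, sp=3, e=sp−y=-0.1125; I=3.6375, D=e−e_prev=-0.8625; u=1·(-0.1125)+1/2·3.6375+0·(-0.8625)=1.70625; next y=4/5·3.1125+1/2·1.70625=3.343125
n=3: y=3.343125, sp=3, e=sp−y=-0.343125; I=3.294375, D=e−e_prev=-0.230625; u=1·(-0.343125)+1/2·3.294375+0·(-0.230625)≈1.304063; next y=4/5·3.343125+1/2·1.304063≈3.326531
n=4: y≈3.326531, sp=3, e=sp−y≈-0.326531; I≈2.967844, D=e−e_prev≈0.016594; u=1·(-0.326531)+1/2·2.967844+0·0.016594≈1.157391; next y=4/5·3.326531+1/2·1.157391≈3.239920
n=5: y≈3.239920, sp=3, e=sp−y≈-0.239920; I≈2.727923, D=e−e_prev≈0.086611; u=1·(-0.239920)+1/2·2.727923+0·0.086611≈1.124041; next y=4/5·3.239920+1/2·1.124041≈3.153957
n=6: y≈3.153957, sp=3, e=sp−y≈-0.153957; I≈2.573966, D=e−e_prev≈0.085963; u=1·(-0.153957)+1/2·2.573966+0·0.085963≈1.133026; next y=4/5·3.153957+1/2·1.133026≈3.089679
n=7: y≈3.089679, sp=3, e=sp−y≈-0.089679; I≈2.484288, D=e−e_prev≈0.064278; u=1·(-0.089679)+1/2·2.484288+0·0.064278≈1.152465; next y=4/5·3.089679+1/2·1.152465≈3.047976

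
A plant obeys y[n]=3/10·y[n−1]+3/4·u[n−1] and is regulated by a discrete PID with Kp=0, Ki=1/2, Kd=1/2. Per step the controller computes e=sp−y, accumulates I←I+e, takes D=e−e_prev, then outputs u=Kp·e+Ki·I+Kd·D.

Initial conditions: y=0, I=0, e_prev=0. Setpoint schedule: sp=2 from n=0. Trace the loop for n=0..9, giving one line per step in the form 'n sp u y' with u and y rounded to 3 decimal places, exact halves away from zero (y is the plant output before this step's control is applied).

0 2 2.000 0.000
1 2 0.500 1.500
2 2 2.175 0.825
3 2 1.371 1.879
4 2 2.245 1.592
5 2 1.736 2.162
6 2 2.151 1.951
7 2 1.823 2.199
8 2 2.019 2.027
9 2 1.824 2.122

(exact arithmetic carried between steps; '≈' marks a value shown rounded to 6 d.p. or computed from one; I and e_prev carry over from the previous line; the table rounds u and y to 3 d.p., halves away from zero)
n=0: y=0, sp=2, e=sp−y=2; I=2, D=e−e_prev=2; u=0·2+1/2·2+1/2·2=2; next y=3/10·0+3/4·2=1.5
n=1: y=1.5, sp=2, e=sp−y=0.5; I=2.5, D=e−e_prev=-1.5; u=0·0.5+1/2·2.5+1/2·(-1.5)=0.5; next y=3/10·1.5+3/4·0.5=0.825
n=2: y=0.825, sp=2, e=sp−y=1.175; I=3.675, D=e−e_prev=0.675; u=0·1.175+1/2·3.675+1/2·0.675=2.175; next y=3/10·0.825+3/4·2.175=1.87875
n=3: y=1.87875, sp=2, e=sp−y=0.12125; I=3.79625, D=e−e_prev=-1.05375; u=0·0.12125+1/2·3.79625+1/2·(-1.05375)=1.37125; next y=3/10·1.87875+3/4·1.37125≈1.592063
n=4: y≈1.592063, sp=2, e=sp−y≈0.407938; I≈4.204188, D=e−e_prev≈0.286688; u=0·0.407938+1/2·4.204188+1/2·0.286688≈2.245438; next y=3/10·1.592063+3/4·2.245438≈2.161697
n=5: y≈2.161697, sp=2, e=sp−y≈-0.161697; I≈4.042491, D=e−e_prev≈-0.569634; u=0·(-0.161697)+1/2·4.042491+1/2·(-0.569634)≈1.736428; next y=3/10·2.161697+3/4·1.736428≈1.950830
n=6: y≈1.950830, sp=2, e=sp−y≈0.049170; I≈4.091660, D=e−e_prev≈0.210867; u=0·0.049170+1/2·4.091660+1/2·0.210867≈2.151264; next y=3/10·1.950830+3/4·2.151264≈2.198697
n=7: y≈2.198697, sp=2, e=sp−y≈-0.198697; I≈3.892964, D=e−e_prev≈-0.247867; u=0·(-0.198697)+1/2·3.892964+1/2·(-0.247867)≈1.822549; next y=3/10·2.198697+3/4·1.822549≈2.026520
n=8: y≈2.026520, sp=2, e=sp−y≈-0.026520; I≈3.866443, D=e−e_prev≈0.172176; u=0·(-0.026520)+1/2·3.866443+1/2·0.172176≈2.019310; next y=3/10·2.026520+3/4·2.019310≈2.122438
n=9: y≈2.122438, sp=2, e=sp−y≈-0.122438; I≈3.744005, D=e−e_prev≈-0.095918; u=0·(-0.122438)+1/2·3.744005+1/2·(-0.095918)≈1.824043; next y=3/10·2.122438+3/4·1.824043≈2.004764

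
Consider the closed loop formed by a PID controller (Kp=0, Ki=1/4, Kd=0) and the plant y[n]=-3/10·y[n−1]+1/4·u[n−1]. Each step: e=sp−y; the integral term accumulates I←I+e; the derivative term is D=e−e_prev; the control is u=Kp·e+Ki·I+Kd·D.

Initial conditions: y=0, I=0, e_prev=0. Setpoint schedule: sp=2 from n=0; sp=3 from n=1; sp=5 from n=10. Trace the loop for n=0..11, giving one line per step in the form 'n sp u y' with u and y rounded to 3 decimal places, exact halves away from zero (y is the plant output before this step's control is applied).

0 2 0.500 0.000
1 3 1.219 0.125
2 3 1.902 0.267
3 3 2.553 0.395
4 3 3.173 0.520
5 3 3.764 0.637
6 3 4.326 0.750
7 3 4.862 0.857
8 3 5.373 0.959
9 3 5.859 1.056
10 5 6.822 1.148
11 5 7.731 1.361

(exact arithmetic carried between steps; '≈' marks a value shown rounded to 6 d.p. or computed from one; I and e_prev carry over from the previous line; the table rounds u and y to 3 d.p., halves away from zero)
n=0: y=0, sp=2, e=sp−y=2; I=2, D=e−e_prev=2; u=0·2+1/4·2+0·2=0.5; next y=-3/10·0+1/4·0.5=0.125
n=1: y=0.125, sp=3, e=sp−y=2.875; I=4.875, D=e−e_prev=0.875; u=0·2.875+1/4·4.875+0·0.875=1.21875; next y=-3/10·0.125+1/4·1.21875≈0.267188
n=2: y≈0.267188, sp=3, e=sp−y≈2.732813; I≈7.607813, D=e−e_prev≈-0.142188; u=0·2.732813+1/4·7.607813+0·(-0.142188)≈1.901953; next y=-3/10·0.267188+1/4·1.901953≈0.395332
n=3: y≈0.395332, sp=3, e=sp−y≈2.604668; I≈10.212480, D=e−e_prev≈-0.128145; u=0·2.604668+1/4·10.212480+0·(-0.128145)≈2.553120; next y=-3/10·0.395332+1/4·2.553120≈0.519680
n=4: y≈0.519680, sp=3, e=sp−y≈2.480320; I≈12.692800, D=e−e_prev≈-0.124348; u=0·2.480320+1/4·12.692800+0·(-0.124348)≈3.173200; next y=-3/10·0.519680+1/4·3.173200≈0.637396
n=5: y≈0.637396, sp=3, e=sp−y≈2.362604; I≈15.055404, D=e−e_prev≈-0.117715; u=0·2.362604+1/4·15.055404+0·(-0.117715)≈3.763851; next y=-3/10·0.637396+1/4·3.763851≈0.749744
n=6: y≈0.749744, sp=3, e=sp−y≈2.250256; I≈17.305660, D=e−e_prev≈-0.112348; u=0·2.250256+1/4·17.305660+0·(-0.112348)≈4.326415; next y=-3/10·0.749744+1/4·4.326415≈0.856681
n=7: y≈0.856681, sp=3, e=sp−y≈2.143319; I≈19.448980, D=e−e_prev≈-0.106937; u=0·2.143319+1/4·19.448980+0·(-0.106937)≈4.862245; next y=-3/10·0.856681+1/4·4.862245≈0.958557
n=8: y≈0.958557, sp=3, e=sp−y≈2.041443; I≈21.490423, D=e−e_prev≈-0.101876; u=0·2.041443+1/4·21.490423+0·(-0.101876)≈5.372606; next y=-3/10·0.958557+1/4·5.372606≈1.055584
n=9: y≈1.055584, sp=3, e=sp−y≈1.944416; I≈23.434838, D=e−e_prev≈-0.097027; u=0·1.944416+1/4·23.434838+0·(-0.097027)≈5.858710; next y=-3/10·1.055584+1/4·5.858710≈1.148002
n=10: y≈1.148002, sp=5, e=sp−y≈3.851998; I≈27.286836, D=e−e_prev≈1.907582; u=0·3.851998+1/4·27.286836+0·1.907582≈6.821709; next y=-3/10·1.148002+1/4·6.821709≈1.361027
n=11: y≈1.361027, sp=5, e=sp−y≈3.638973; I≈30.925810, D=e−e_prev≈-0.213025; u=0·3.638973+1/4·30.925810+0·(-0.213025)≈7.731452; next y=-3/10·1.361027+1/4·7.731452≈1.524555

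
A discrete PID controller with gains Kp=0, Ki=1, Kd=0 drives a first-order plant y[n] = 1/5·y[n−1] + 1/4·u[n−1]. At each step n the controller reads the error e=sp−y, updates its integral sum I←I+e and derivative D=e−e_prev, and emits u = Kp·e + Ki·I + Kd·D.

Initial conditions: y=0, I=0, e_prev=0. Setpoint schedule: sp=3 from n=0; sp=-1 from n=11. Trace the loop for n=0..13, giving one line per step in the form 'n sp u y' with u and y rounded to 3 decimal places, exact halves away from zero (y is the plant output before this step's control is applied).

(exact arithmetic carried between steps; '≈' marks a value shown rounded to 6 d.p. or computed from one; I and e_prev carry over from the previous line; the table rounds u and y to 3 d.p., halves away from zero)
n=0: y=0, sp=3, e=sp−y=3; I=3, D=e−e_prev=3; u=0·3+1·3+0·3=3; next y=1/5·0+1/4·3=0.75
n=1: y=0.75, sp=3, e=sp−y=2.25; I=5.25, D=e−e_prev=-0.75; u=0·2.25+1·5.25+0·(-0.75)=5.25; next y=1/5·0.75+1/4·5.25=1.4625
n=2: y=1.4625, sp=3, e=sp−y=1.5375; I=6.7875, D=e−e_prev=-0.7125; u=0·1.5375+1·6.7875+0·(-0.7125)=6.7875; next y=1/5·1.4625+1/4·6.7875=1.989375
n=3: y=1.989375, sp=3, e=sp−y=1.010625; I=7.798125, D=e−e_prev=-0.526875; u=0·1.010625+1·7.798125+0·(-0.526875)=7.798125; next y=1/5·1.989375+1/4·7.798125≈2.347406
n=4: y≈2.347406, sp=3, e=sp−y≈0.652594; I≈8.450719, D=e−e_prev≈-0.358031; u=0·0.652594+1·8.450719+0·(-0.358031)≈8.450719; next y=1/5·2.347406+1/4·8.450719≈2.582161
n=5: y≈2.582161, sp=3, e=sp−y≈0.417839; I≈8.868558, D=e−e_prev≈-0.234755; u=0·0.417839+1·8.868558+0·(-0.234755)≈8.868558; next y=1/5·2.582161+1/4·8.868558≈2.733572
n=6: y≈2.733572, sp=3, e=sp−y≈0.266428; I≈9.134986, D=e−e_prev≈-0.151411; u=0·0.266428+1·9.134986+0·(-0.151411)≈9.134986; next y=1/5·2.733572+1/4·9.134986≈2.830461
n=7: y≈2.830461, sp=3, e=sp−y≈0.169539; I≈9.304525, D=e−e_prev≈-0.096889; u=0·0.169539+1·9.304525+0·(-0.096889)≈9.304525; next y=1/5·2.830461+1/4·9.304525≈2.892223
n=8: y≈2.892223, sp=3, e=sp−y≈0.107777; I≈9.412302, D=e−e_prev≈-0.061763; u=0·0.107777+1·9.412302+0·(-0.061763)≈9.412302; next y=1/5·2.892223+1/4·9.412302≈2.931520
n=9: y≈2.931520, sp=3, e=sp−y≈0.068480; I≈9.480782, D=e−e_prev≈-0.039297; u=0·0.068480+1·9.480782+0·(-0.039297)≈9.480782; next y=1/5·2.931520+1/4·9.480782≈2.956499
n=10: y≈2.956499, sp=3, e=sp−y≈0.043501; I≈9.524282, D=e−e_prev≈-0.024979; u=0·0.043501+1·9.524282+0·(-0.024979)≈9.524282; next y=1/5·2.956499+1/4·9.524282≈2.972370
n=11: y≈2.972370, sp=-1, e=sp−y≈-3.972370; I≈5.551912, D=e−e_prev≈-4.015871; u=0·(-3.972370)+1·5.551912+0·(-4.015871)≈5.551912; next y=1/5·2.972370+1/4·5.551912≈1.982452
n=12: y≈1.982452, sp=-1, e=sp−y≈-2.982452; I≈2.569460, D=e−e_prev≈0.989918; u=0·(-2.982452)+1·2.569460+0·0.989918≈2.569460; next y=1/5·1.982452+1/4·2.569460≈1.038855
n=13: y≈1.038855, sp=-1, e=sp−y≈-2.038855; I≈0.530604, D=e−e_prev≈0.943597; u=0·(-2.038855)+1·0.530604+0·0.943597≈0.530604; next y=1/5·1.038855+1/4·0.530604≈0.340422

0 3 3.000 0.000
1 3 5.250 0.750
2 3 6.788 1.463
3 3 7.798 1.989
4 3 8.451 2.347
5 3 8.869 2.582
6 3 9.135 2.734
7 3 9.305 2.830
8 3 9.412 2.892
9 3 9.481 2.932
10 3 9.524 2.956
11 -1 5.552 2.972
12 -1 2.569 1.982
13 -1 0.531 1.039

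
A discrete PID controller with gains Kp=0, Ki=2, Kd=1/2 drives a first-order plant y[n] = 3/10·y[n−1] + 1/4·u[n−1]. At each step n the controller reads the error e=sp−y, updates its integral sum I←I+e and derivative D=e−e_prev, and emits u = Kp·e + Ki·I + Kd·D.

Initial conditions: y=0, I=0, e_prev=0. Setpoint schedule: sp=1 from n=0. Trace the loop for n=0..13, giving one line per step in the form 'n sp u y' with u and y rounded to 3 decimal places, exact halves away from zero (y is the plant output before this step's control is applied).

(exact arithmetic carried between steps; '≈' marks a value shown rounded to 6 d.p. or computed from one; I and e_prev carry over from the previous line; the table rounds u and y to 3 d.p., halves away from zero)
n=0: y=0, sp=1, e=sp−y=1; I=1, D=e−e_prev=1; u=0·1+2·1+1/2·1=2.5; next y=3/10·0+1/4·2.5=0.625
n=1: y=0.625, sp=1, e=sp−y=0.375; I=1.375, D=e−e_prev=-0.625; u=0·0.375+2·1.375+1/2·(-0.625)=2.4375; next y=3/10·0.625+1/4·2.4375=0.796875
n=2: y=0.796875, sp=1, e=sp−y=0.203125; I=1.578125, D=e−e_prev=-0.171875; u=0·0.203125+2·1.578125+1/2·(-0.171875)≈3.070313; next y=3/10·0.796875+1/4·3.070313≈1.006641
n=3: y≈1.006641, sp=1, e=sp−y≈-0.006641; I≈1.571484, D=e−e_prev≈-0.209766; u=0·(-0.006641)+2·1.571484+1/2·(-0.209766)≈3.038086; next y=3/10·1.006641+1/4·3.038086≈1.061514
n=4: y≈1.061514, sp=1, e=sp−y≈-0.061514; I≈1.509971, D=e−e_prev≈-0.054873; u=0·(-0.061514)+2·1.509971+1/2·(-0.054873)≈2.992505; next y=3/10·1.061514+1/4·2.992505≈1.066580
n=5: y≈1.066580, sp=1, e=sp−y≈-0.066580; I≈1.443390, D=e−e_prev≈-0.005067; u=0·(-0.066580)+2·1.443390+1/2·(-0.005067)≈2.884247; next y=3/10·1.066580+1/4·2.884247≈1.041036
n=6: y≈1.041036, sp=1, e=sp−y≈-0.041036; I≈1.402354, D=e−e_prev≈0.025544; u=0·(-0.041036)+2·1.402354+1/2·0.025544≈2.817481; next y=3/10·1.041036+1/4·2.817481≈1.016681
n=7: y≈1.016681, sp=1, e=sp−y≈-0.016681; I≈1.385673, D=e−e_prev≈0.024355; u=0·(-0.016681)+2·1.385673+1/2·0.024355≈2.783524; next y=3/10·1.016681+1/4·2.783524≈1.000885
n=8: y≈1.000885, sp=1, e=sp−y≈-0.000885; I≈1.384788, D=e−e_prev≈0.015796; u=0·(-0.000885)+2·1.384788+1/2·0.015796≈2.777474; next y=3/10·1.000885+1/4·2.777474≈0.994634
n=9: y≈0.994634, sp=1, e=sp−y≈0.005366; I≈1.390154, D=e−e_prev≈0.006251; u=0·0.005366+2·1.390154+1/2·0.006251≈2.783434; next y=3/10·0.994634+1/4·2.783434≈0.994249
n=10: y≈0.994249, sp=1, e=sp−y≈0.005751; I≈1.395905, D=e−e_prev≈0.000385; u=0·0.005751+2·1.395905+1/2·0.000385≈2.792003; next y=3/10·0.994249+1/4·2.792003≈0.996275
n=11: y≈0.996275, sp=1, e=sp−y≈0.003725; I≈1.399630, D=e−e_prev≈-0.002027; u=0·0.003725+2·1.399630+1/2·(-0.002027)≈2.798246; next y=3/10·0.996275+1/4·2.798246≈0.998444
n=12: y≈0.998444, sp=1, e=sp−y≈0.001556; I≈1.401186, D=e−e_prev≈-0.002169; u=0·0.001556+2·1.401186+1/2·(-0.002169)≈2.801287; next y=3/10·0.998444+1/4·2.801287≈0.999855
n=13: y≈0.999855, sp=1, e=sp−y≈0.000145; I≈1.401331, D=e−e_prev≈-0.001411; u=0·0.000145+2·1.401331+1/2·(-0.001411)≈2.801956; next y=3/10·0.999855+1/4·2.801956≈1.000445

0 1 2.500 0.000
1 1 2.438 0.625
2 1 3.070 0.797
3 1 3.038 1.007
4 1 2.993 1.062
5 1 2.884 1.067
6 1 2.817 1.041
7 1 2.784 1.017
8 1 2.777 1.001
9 1 2.783 0.995
10 1 2.792 0.994
11 1 2.798 0.996
12 1 2.801 0.998
13 1 2.802 1.000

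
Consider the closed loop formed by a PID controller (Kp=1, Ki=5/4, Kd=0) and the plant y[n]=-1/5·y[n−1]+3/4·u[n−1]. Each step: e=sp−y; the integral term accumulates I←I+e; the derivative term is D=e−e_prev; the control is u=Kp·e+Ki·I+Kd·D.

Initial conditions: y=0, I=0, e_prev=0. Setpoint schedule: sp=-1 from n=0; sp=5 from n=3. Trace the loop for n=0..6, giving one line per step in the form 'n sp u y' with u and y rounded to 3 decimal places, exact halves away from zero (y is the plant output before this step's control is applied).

0 -1 -2.250 0.000
1 -1 0.297 -1.688
2 -1 -3.901 0.560
3 5 15.744 -3.038
4 5 -8.979 12.416
5 5 30.426 -9.217
6 5 -28.033 24.663

(exact arithmetic carried between steps; '≈' marks a value shown rounded to 6 d.p. or computed from one; I and e_prev carry over from the previous line; the table rounds u and y to 3 d.p., halves away from zero)
n=0: y=0, sp=-1, e=sp−y=-1; I=-1, D=e−e_prev=-1; u=1·(-1)+5/4·(-1)+0·(-1)=-2.25; next y=-1/5·0+3/4·(-2.25)=-1.6875
n=1: y=-1.6875, sp=-1, e=sp−y=0.6875; I=-0.3125, D=e−e_prev=1.6875; u=1·0.6875+5/4·(-0.3125)+0·1.6875=0.296875; next y=-1/5·(-1.6875)+3/4·0.296875≈0.560156
n=2: y≈0.560156, sp=-1, e=sp−y≈-1.560156; I≈-1.872656, D=e−e_prev≈-2.247656; u=1·(-1.560156)+5/4·(-1.872656)+0·(-2.247656)≈-3.900977; next y=-1/5·0.560156+3/4·(-3.900977)≈-3.037764
n=3: y≈-3.037764, sp=5, e=sp−y≈8.037764; I≈6.165107, D=e−e_prev≈9.597920; u=1·8.037764+5/4·6.165107+0·9.597920≈15.744148; next y=-1/5·(-3.037764)+3/4·15.744148≈12.415664
n=4: y≈12.415664, sp=5, e=sp−y≈-7.415664; I≈-1.250556, D=e−e_prev≈-15.453427; u=1·(-7.415664)+5/4·(-1.250556)+0·(-15.453427)≈-8.978859; next y=-1/5·12.415664+3/4·(-8.978859)≈-9.217277
n=5: y≈-9.217277, sp=5, e=sp−y≈14.217277; I≈12.966721, D=e−e_prev≈21.632941; u=1·14.217277+5/4·12.966721+0·21.632941≈30.425678; next y=-1/5·(-9.217277)+3/4·30.425678≈24.662714
n=6: y≈24.662714, sp=5, e=sp−y≈-19.662714; I≈-6.695993, D=e−e_prev≈-33.879991; u=1·(-19.662714)+5/4·(-6.695993)+0·(-33.879991)≈-28.032705; next y=-1/5·24.662714+3/4·(-28.032705)≈-25.957072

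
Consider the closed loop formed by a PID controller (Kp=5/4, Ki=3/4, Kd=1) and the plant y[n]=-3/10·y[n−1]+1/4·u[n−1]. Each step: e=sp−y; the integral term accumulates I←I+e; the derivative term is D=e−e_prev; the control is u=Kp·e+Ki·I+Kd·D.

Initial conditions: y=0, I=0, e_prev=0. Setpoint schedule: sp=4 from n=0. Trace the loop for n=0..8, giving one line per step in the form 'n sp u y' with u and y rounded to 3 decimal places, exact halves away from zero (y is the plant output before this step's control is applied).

0 4 12.000 0.000
1 4 2.000 3.000
2 4 15.950 -0.400
3 4 2.328 4.108
4 4 21.028 -0.650
5 4 1.450 5.452
6 4 26.639 -1.273
7 4 -1.075 7.042
8 4 33.227 -2.381

(exact arithmetic carried between steps; '≈' marks a value shown rounded to 6 d.p. or computed from one; I and e_prev carry over from the previous line; the table rounds u and y to 3 d.p., halves away from zero)
n=0: y=0, sp=4, e=sp−y=4; I=4, D=e−e_prev=4; u=5/4·4+3/4·4+1·4=12; next y=-3/10·0+1/4·12=3
n=1: y=3, sp=4, e=sp−y=1; I=5, D=e−e_prev=-3; u=5/4·1+3/4·5+1·(-3)=2; next y=-3/10·3+1/4·2=-0.4
n=2: y=-0.4, sp=4, e=sp−y=4.4; I=9.4, D=e−e_prev=3.4; u=5/4·4.4+3/4·9.4+1·3.4=15.95; next y=-3/10·(-0.4)+1/4·15.95=4.1075
n=3: y=4.1075, sp=4, e=sp−y=-0.1075; I=9.2925, D=e−e_prev=-4.5075; u=5/4·(-0.1075)+3/4·9.2925+1·(-4.5075)=2.3275; next y=-3/10·4.1075+1/4·2.3275=-0.650375
n=4: y=-0.650375, sp=4, e=sp−y=4.650375; I=13.942875, D=e−e_prev=4.757875; u=5/4·4.650375+3/4·13.942875+1·4.757875=21.028; next y=-3/10·(-0.650375)+1/4·21.028≈5.452113
n=5: y≈5.452113, sp=4, e=sp−y≈-1.452113; I≈12.490763, D=e−e_prev≈-6.102488; u=5/4·(-1.452113)+3/4·12.490763+1·(-6.102488)≈1.450444; next y=-3/10·5.452113+1/4·1.450444≈-1.273023
n=6: y≈-1.273023, sp=4, e=sp−y≈5.273023; I≈17.763785, D=e−e_prev≈6.725135; u=5/4·5.273023+3/4·17.763785+1·6.725135≈26.639253; next y=-3/10·(-1.273023)+1/4·26.639253≈7.041720
n=7: y≈7.041720, sp=4, e=sp−y≈-3.041720; I≈14.722065, D=e−e_prev≈-8.314743; u=5/4·(-3.041720)+3/4·14.722065+1·(-8.314743)≈-1.075344; next y=-3/10·7.041720+1/4·(-1.075344)≈-2.381352
n=8: y≈-2.381352, sp=4, e=sp−y≈6.381352; I≈21.103417, D=e−e_prev≈9.423072; u=5/4·6.381352+3/4·21.103417+1·9.423072≈33.227325; next y=-3/10·(-2.381352)+1/4·33.227325≈9.021237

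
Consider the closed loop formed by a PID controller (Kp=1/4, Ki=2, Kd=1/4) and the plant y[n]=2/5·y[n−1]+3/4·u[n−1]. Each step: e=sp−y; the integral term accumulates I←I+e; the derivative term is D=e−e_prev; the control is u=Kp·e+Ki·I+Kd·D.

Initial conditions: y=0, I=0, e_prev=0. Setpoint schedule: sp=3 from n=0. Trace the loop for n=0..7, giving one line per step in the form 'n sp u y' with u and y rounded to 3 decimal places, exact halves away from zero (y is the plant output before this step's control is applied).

(exact arithmetic carried between steps; '≈' marks a value shown rounded to 6 d.p. or computed from one; I and e_prev carry over from the previous line; the table rounds u and y to 3 d.p., halves away from zero)
n=0: y=0, sp=3, e=sp−y=3; I=3, D=e−e_prev=3; u=1/4·3+2·3+1/4·3=7.5; next y=2/5·0+3/4·7.5=5.625
n=1: y=5.625, sp=3, e=sp−y=-2.625; I=0.375, D=e−e_prev=-5.625; u=1/4·(-2.625)+2·0.375+1/4·(-5.625)=-1.3125; next y=2/5·5.625+3/4·(-1.3125)=1.265625
n=2: y=1.265625, sp=3, e=sp−y=1.734375; I=2.109375, D=e−e_prev=4.359375; u=1/4·1.734375+2·2.109375+1/4·4.359375≈5.742188; next y=2/5·1.265625+3/4·5.742188≈4.812891
n=3: y≈4.812891, sp=3, e=sp−y≈-1.812891; I≈0.296484, D=e−e_prev≈-3.547266; u=1/4·(-1.812891)+2·0.296484+1/4·(-3.547266)≈-0.747070; next y=2/5·4.812891+3/4·(-0.747070)≈1.364854
n=4: y≈1.364854, sp=3, e=sp−y≈1.635146; I≈1.931631, D=e−e_prev≈3.448037; u=1/4·1.635146+2·1.931631+1/4·3.448037≈5.134058; next y=2/5·1.364854+3/4·5.134058≈4.396485
n=5: y≈4.396485, sp=3, e=sp−y≈-1.396485; I≈0.535146, D=e−e_prev≈-3.031631; u=1/4·(-1.396485)+2·0.535146+1/4·(-3.031631)≈-0.036736; next y=2/5·4.396485+3/4·(-0.036736)≈1.731042
n=6: y≈1.731042, sp=3, e=sp−y≈1.268958; I≈1.804105, D=e−e_prev≈2.665443; u=1/4·1.268958+2·1.804105+1/4·2.665443≈4.591810; next y=2/5·1.731042+3/4·4.591810≈4.136274
n=7: y≈4.136274, sp=3, e=sp−y≈-1.136274; I≈0.667831, D=e−e_prev≈-2.405232; u=1/4·(-1.136274)+2·0.667831+1/4·(-2.405232)≈0.450285; next y=2/5·4.136274+3/4·0.450285≈1.992223

0 3 7.500 0.000
1 3 -1.313 5.625
2 3 5.742 1.266
3 3 -0.747 4.813
4 3 5.134 1.365
5 3 -0.037 4.396
6 3 4.592 1.731
7 3 0.450 4.136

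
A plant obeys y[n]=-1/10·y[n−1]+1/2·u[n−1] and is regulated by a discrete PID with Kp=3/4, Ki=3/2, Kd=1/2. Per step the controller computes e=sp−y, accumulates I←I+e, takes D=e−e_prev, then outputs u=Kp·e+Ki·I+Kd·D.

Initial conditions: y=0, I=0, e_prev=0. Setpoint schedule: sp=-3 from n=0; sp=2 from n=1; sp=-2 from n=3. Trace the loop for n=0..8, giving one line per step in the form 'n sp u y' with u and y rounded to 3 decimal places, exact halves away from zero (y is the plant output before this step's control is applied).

(exact arithmetic carried between steps; '≈' marks a value shown rounded to 6 d.p. or computed from one; I and e_prev carry over from the previous line; the table rounds u and y to 3 d.p., halves away from zero)
n=0: y=0, sp=-3, e=sp−y=-3; I=-3, D=e−e_prev=-3; u=3/4·(-3)+3/2·(-3)+1/2·(-3)=-8.25; next y=-1/10·0+1/2·(-8.25)=-4.125
n=1: y=-4.125, sp=2, e=sp−y=6.125; I=3.125, D=e−e_prev=9.125; u=3/4·6.125+3/2·3.125+1/2·9.125=13.84375; next y=-1/10·(-4.125)+1/2·13.84375=7.334375
n=2: y=7.334375, sp=2, e=sp−y=-5.334375; I=-2.209375, D=e−e_prev=-11.459375; u=3/4·(-5.334375)+3/2·(-2.209375)+1/2·(-11.459375)≈-13.044531; next y=-1/10·7.334375+1/2·(-13.044531)≈-7.255703
n=3: y≈-7.255703, sp=-2, e=sp−y≈5.255703; I≈3.046328, D=e−e_prev≈10.590078; u=3/4·5.255703+3/2·3.046328+1/2·10.590078≈13.806309; next y=-1/10·(-7.255703)+1/2·13.806309≈7.628725
n=4: y≈7.628725, sp=-2, e=sp−y≈-9.628725; I≈-6.582396, D=e−e_prev≈-14.884428; u=3/4·(-9.628725)+3/2·(-6.582396)+1/2·(-14.884428)≈-24.537352; next y=-1/10·7.628725+1/2·(-24.537352)≈-13.031548
n=5: y≈-13.031548, sp=-2, e=sp−y≈11.031548; I≈4.449152, D=e−e_prev≈20.660273; u=3/4·11.031548+3/2·4.449152+1/2·20.660273≈25.277526; next y=-1/10·(-13.031548)+1/2·25.277526≈13.941918
n=6: y≈13.941918, sp=-2, e=sp−y≈-15.941918; I≈-11.492766, D=e−e_prev≈-26.973466; u=3/4·(-15.941918)+3/2·(-11.492766)+1/2·(-26.973466)≈-42.682320; next y=-1/10·13.941918+1/2·(-42.682320)≈-22.735352
n=7: y≈-22.735352, sp=-2, e=sp−y≈20.735352; I≈9.242586, D=e−e_prev≈36.677270; u=3/4·20.735352+3/2·9.242586+1/2·36.677270≈47.754028; next y=-1/10·(-22.735352)+1/2·47.754028≈26.150549
n=8: y≈26.150549, sp=-2, e=sp−y≈-28.150549; I≈-18.907963, D=e−e_prev≈-48.885901; u=3/4·(-28.150549)+3/2·(-18.907963)+1/2·(-48.885901)≈-73.917807; next y=-1/10·26.150549+1/2·(-73.917807)≈-39.573958

0 -3 -8.250 0.000
1 2 13.844 -4.125
2 2 -13.045 7.334
3 -2 13.806 -7.256
4 -2 -24.537 7.629
5 -2 25.278 -13.032
6 -2 -42.682 13.942
7 -2 47.754 -22.735
8 -2 -73.918 26.151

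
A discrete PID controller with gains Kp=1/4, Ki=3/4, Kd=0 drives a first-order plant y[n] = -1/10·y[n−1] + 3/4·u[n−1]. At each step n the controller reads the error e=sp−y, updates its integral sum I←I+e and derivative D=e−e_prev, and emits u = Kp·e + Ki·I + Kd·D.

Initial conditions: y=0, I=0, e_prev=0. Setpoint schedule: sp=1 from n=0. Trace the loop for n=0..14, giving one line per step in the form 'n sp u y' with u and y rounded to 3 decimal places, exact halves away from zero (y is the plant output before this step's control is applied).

0 1 1.000 0.000
1 1 1.000 0.750
2 1 1.263 0.675
3 1 1.302 0.879
4 1 1.383 0.888
5 1 1.407 0.949
6 1 1.434 0.960
7 1 1.445 0.979
8 1 1.454 0.985
9 1 1.458 0.992
10 1 1.462 0.995
11 1 1.464 0.997
12 1 1.465 0.998
13 1 1.465 0.999
14 1 1.466 0.999

(exact arithmetic carried between steps; '≈' marks a value shown rounded to 6 d.p. or computed from one; I and e_prev carry over from the previous line; the table rounds u and y to 3 d.p., halves away from zero)
n=0: y=0, sp=1, e=sp−y=1; I=1, D=e−e_prev=1; u=1/4·1+3/4·1+0·1=1; next y=-1/10·0+3/4·1=0.75
n=1: y=0.75, sp=1, e=sp−y=0.25; I=1.25, D=e−e_prev=-0.75; u=1/4·0.25+3/4·1.25+0·(-0.75)=1; next y=-1/10·0.75+3/4·1=0.675
n=2: y=0.675, sp=1, e=sp−y=0.325; I=1.575, D=e−e_prev=0.075; u=1/4·0.325+3/4·1.575+0·0.075=1.2625; next y=-1/10·0.675+3/4·1.2625=0.879375
n=3: y=0.879375, sp=1, e=sp−y=0.120625; I=1.695625, D=e−e_prev=-0.204375; u=1/4·0.120625+3/4·1.695625+0·(-0.204375)=1.301875; next y=-1/10·0.879375+3/4·1.301875≈0.888469
n=4: y≈0.888469, sp=1, e=sp−y≈0.111531; I≈1.807156, D=e−e_prev≈-0.009094; u=1/4·0.111531+3/4·1.807156+0·(-0.009094)≈1.38325; next y=-1/10·0.888469+3/4·1.38325≈0.948591
n=5: y≈0.948591, sp=1, e=sp−y≈0.051409; I≈1.858566, D=e−e_prev≈-0.060122; u=1/4·0.051409+3/4·1.858566+0·(-0.060122)≈1.406777; next y=-1/10·0.948591+3/4·1.406777≈0.960223
n=6: y≈0.960223, sp=1, e=sp−y≈0.039777; I≈1.898342, D=e−e_prev≈-0.011633; u=1/4·0.039777+3/4·1.898342+0·(-0.011633)≈1.433701; next y=-1/10·0.960223+3/4·1.433701≈0.979253
n=7: y≈0.979253, sp=1, e=sp−y≈0.020747; I≈1.919089, D=e−e_prev≈-0.019030; u=1/4·0.020747+3/4·1.919089+0·(-0.019030)≈1.444503; next y=-1/10·0.979253+3/4·1.444503≈0.985452
n=8: y≈0.985452, sp=1, e=sp−y≈0.014548; I≈1.933637, D=e−e_prev≈-0.006199; u=1/4·0.014548+3/4·1.933637+0·(-0.006199)≈1.453865; next y=-1/10·0.985452+3/4·1.453865≈0.991853
n=9: y≈0.991853, sp=1, e=sp−y≈0.008147; I≈1.941784, D=e−e_prev≈-0.006401; u=1/4·0.008147+3/4·1.941784+0·(-0.006401)≈1.458374; next y=-1/10·0.991853+3/4·1.458374≈0.994595
n=10: y≈0.994595, sp=1, e=sp−y≈0.005405; I≈1.947188, D=e−e_prev≈-0.002742; u=1/4·0.005405+3/4·1.947188+0·(-0.002742)≈1.461742; next y=-1/10·0.994595+3/4·1.461742≈0.996847
n=11: y≈0.996847, sp=1, e=sp−y≈0.003153; I≈1.950341, D=e−e_prev≈-0.002252; u=1/4·0.003153+3/4·1.950341+0·(-0.002252)≈1.463544; next y=-1/10·0.996847+3/4·1.463544≈0.997973
n=12: y≈0.997973, sp=1, e=sp−y≈0.002027; I≈1.952368, D=e−e_prev≈-0.001126; u=1/4·0.002027+3/4·1.952368+0·(-0.001126)≈1.464782; next y=-1/10·0.997973+3/4·1.464782≈0.998790
n=13: y≈0.998790, sp=1, e=sp−y≈0.001210; I≈1.953578, D=e−e_prev≈-0.000816; u=1/4·0.001210+3/4·1.953578+0·(-0.000816)≈1.465486; next y=-1/10·0.998790+3/4·1.465486≈0.999236
n=14: y≈0.999236, sp=1, e=sp−y≈0.000764; I≈1.954342, D=e−e_prev≈-0.000446; u=1/4·0.000764+3/4·1.954342+0·(-0.000446)≈1.465948; next y=-1/10·0.999236+3/4·1.465948≈0.999537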